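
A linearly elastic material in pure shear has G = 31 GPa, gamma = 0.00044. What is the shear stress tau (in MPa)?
Model: a linearly elastic material in pure shear, so tau = G·gamma.
Convert to SI units:
  G = 31 GPa = 3.1 × 10¹⁰ Pa
Substitute:
  tau = (3.1 × 10¹⁰) × 0.00044
  tau = 1.364 × 10⁷ Pa
Convert: tau = 1.364 × 10⁷ Pa = 13.64 MPa
Final answer: tau = 13.64 MPa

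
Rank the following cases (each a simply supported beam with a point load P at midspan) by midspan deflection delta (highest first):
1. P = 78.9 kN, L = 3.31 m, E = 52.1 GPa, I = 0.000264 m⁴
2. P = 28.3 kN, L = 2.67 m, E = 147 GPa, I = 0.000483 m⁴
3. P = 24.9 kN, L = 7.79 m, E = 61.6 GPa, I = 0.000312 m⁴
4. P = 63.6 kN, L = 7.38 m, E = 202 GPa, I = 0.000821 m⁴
Model: a simply supported beam with a point load P at midspan, so delta = (P·L^3) / (48·E·I) (SI units).
  Case 1: delta = (78900 × 3.31^3) / (48 × (5.21 × 10¹⁰) × 0.000264) = 0.004334 m = 4.334 mm
  Case 2: delta = (28300 × 2.67^3) / (48 × (1.47 × 10¹¹) × 0.000483) = 0.0001581 m = 0.1581 mm
  Case 3: delta = (24900 × 7.79^3) / (48 × (6.16 × 10¹⁰) × 0.000312) = 0.01276 m = 12.76 mm
  Case 4: delta = (63600 × 7.38^3) / (48 × (2.02 × 10¹¹) × 0.000821) = 0.003211 m = 3.211 mm
Ordering: 12.76 mm (case 3) > 4.334 mm (case 1) > 3.211 mm (case 4) > 0.1581 mm (case 2)
Final answer: 3, 1, 4, 2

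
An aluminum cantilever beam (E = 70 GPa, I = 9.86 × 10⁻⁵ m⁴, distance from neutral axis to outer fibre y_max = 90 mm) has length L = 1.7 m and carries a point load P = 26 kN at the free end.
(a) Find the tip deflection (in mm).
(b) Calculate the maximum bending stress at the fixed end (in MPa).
(a) Tip deflection of a cantilever with an end point load: δ = P·L^3 / (3·E·I). Convert P = 26 kN = 26000 N, E = 70 GPa = 7 × 10¹⁰ Pa.
  δ = (26000 × 1.7^3) / (3 × (7 × 10¹⁰) × (9.86 × 10⁻⁵)) = 0.006169 m = 6.169 mm
(b) Maximum bending moment at the fixed end: M = P·L = 26000 × 1.7 = 44200 N·m. Convert y_max = 90 mm = 0.09 m.
  σ = M·y_max / I = (44200 × 0.09) / (9.86 × 10⁻⁵) = 4.034 × 10⁷ Pa = 40.34 MPa
Final answer: (a) δ = 6.169 mm, (b) σ = 40.34 MPa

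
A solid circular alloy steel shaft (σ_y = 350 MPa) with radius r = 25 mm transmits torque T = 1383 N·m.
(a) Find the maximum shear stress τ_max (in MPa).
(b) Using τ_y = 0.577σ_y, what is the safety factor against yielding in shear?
(a) For a solid circular shaft, τ_max = T·r/J with J = π·r^4/2, i.e. τ_max = 2·T / (π·r^3). Convert r = 25 mm = 0.025 m.
  τ_max = (2 × 1383) / (π × 0.025^3) = 5.635 × 10⁷ Pa = 56.35 MPa
(b) τ_y = 0.577 × 350 = 201.95 MPa
  SF = τ_y/τ_max = 201.95 / 56.35 = 3.584
Final answer: (a) τ_max = 56.35 MPa, (b) SF = 3.584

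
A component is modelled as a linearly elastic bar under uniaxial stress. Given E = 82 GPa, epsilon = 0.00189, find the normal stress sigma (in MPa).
Model: a linearly elastic bar under uniaxial stress, so epsilon = sigma / E.
Solve for sigma: sigma = epsilon·E.
Convert to SI units:
  E = 82 GPa = 8.2 × 10¹⁰ Pa
Substitute:
  sigma = 0.00189 × (8.2 × 10¹⁰)
  sigma = 1.55 × 10⁸ Pa
Convert: sigma = 1.55 × 10⁸ Pa = 155 MPa
Final answer: sigma = 155 MPa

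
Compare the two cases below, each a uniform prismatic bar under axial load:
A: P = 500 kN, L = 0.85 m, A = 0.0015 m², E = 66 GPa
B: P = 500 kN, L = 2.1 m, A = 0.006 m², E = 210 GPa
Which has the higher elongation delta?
Model: a uniform prismatic bar under axial load, so delta = (P·L) / (A·E) (SI units).
  A: delta = (500000 × 0.85) / (0.0015 × (6.6 × 10¹⁰)) = 0.004293 m = 4.293 mm
  B: delta = (500000 × 2.1) / (0.006 × (2.1 × 10¹¹)) = 0.0008333 m = 0.8333 mm
4.293 mm > 0.8333 mm, so A is larger.
Final answer: A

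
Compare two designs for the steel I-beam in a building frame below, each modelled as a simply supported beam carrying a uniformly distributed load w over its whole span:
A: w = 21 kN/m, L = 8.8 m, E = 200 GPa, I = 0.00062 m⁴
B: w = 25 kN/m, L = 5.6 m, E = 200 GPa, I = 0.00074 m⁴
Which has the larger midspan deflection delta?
Model: a simply supported beam carrying a uniformly distributed load w over its whole span, so delta = (5·w·L^4) / (384·E·I) (SI units).
  A: delta = (5 × 21000 × 8.8^4) / (384 × (2 × 10¹¹) × 0.00062) = 0.01322 m = 13.22 mm
  B: delta = (5 × 25000 × 5.6^4) / (384 × (2 × 10¹¹) × 0.00074) = 0.002163 m = 2.163 mm
13.22 mm > 2.163 mm, so A is larger.
Final answer: A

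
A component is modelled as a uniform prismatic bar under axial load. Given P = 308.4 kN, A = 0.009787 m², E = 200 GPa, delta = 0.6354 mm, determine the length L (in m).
Model: a uniform prismatic bar under axial load, so delta = (P·L) / (A·E).
Solve for L: L = (delta·A·E) / P.
Convert to SI units:
  P = 308.4 kN = 308400 N
  E = 200 GPa = 2 × 10¹¹ Pa
  delta = 0.6354 mm = 0.0006354 m
Substitute:
  L = (0.0006354 × 0.009787 × (2 × 10¹¹)) / 308400
  L = 4.033 m
Final answer: L = 4.033 m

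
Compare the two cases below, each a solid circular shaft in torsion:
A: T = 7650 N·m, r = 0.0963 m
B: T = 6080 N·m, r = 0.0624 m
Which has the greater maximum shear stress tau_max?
Model: a solid circular shaft in torsion, so tau_max = (2·T) / (π·r^3) (SI units).
  A: tau_max = (2 × 7650) / (π × 0.0963^3) = 5.453 × 10⁶ Pa = 5.453 MPa
  B: tau_max = (2 × 6080) / (π × 0.0624^3) = 1.593 × 10⁷ Pa = 15.93 MPa
15.93 MPa > 5.453 MPa, so B is larger.
Final answer: B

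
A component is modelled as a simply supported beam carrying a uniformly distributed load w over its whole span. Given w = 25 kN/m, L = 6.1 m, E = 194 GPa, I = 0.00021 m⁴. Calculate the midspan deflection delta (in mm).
Model: a simply supported beam carrying a uniformly distributed load w over its whole span, so delta = (5·w·L^4) / (384·E·I).
Convert to SI units:
  w = 25 kN/m = 25000 N/m
  E = 194 GPa = 1.94 × 10¹¹ Pa
Substitute:
  delta = (5 × 25000 × 6.1^4) / (384 × (1.94 × 10¹¹) × 0.00021)
  delta = 0.01106 m
Convert: delta = 0.01106 m = 11.06 mm
Final answer: delta = 11.06 mm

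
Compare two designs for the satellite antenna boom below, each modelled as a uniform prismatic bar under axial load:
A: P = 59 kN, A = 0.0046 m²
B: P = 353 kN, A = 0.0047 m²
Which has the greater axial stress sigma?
Model: a uniform prismatic bar under axial load, so sigma = P / A (SI units).
  A: sigma = 59000 / 0.0046 = 1.283 × 10⁷ Pa = 12.83 MPa
  B: sigma = 353000 / 0.0047 = 7.511 × 10⁷ Pa = 75.11 MPa
75.11 MPa > 12.83 MPa, so B is larger.
Final answer: B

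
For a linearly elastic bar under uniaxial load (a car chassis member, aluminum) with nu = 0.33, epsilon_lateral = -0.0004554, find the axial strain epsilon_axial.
Model: a linearly elastic bar under uniaxial load, so epsilon_lateral = -nu·epsilon_axial.
Solve for epsilon_axial: epsilon_axial = -epsilon_lateral / nu.
Substitute:
  epsilon_axial = -(-0.0004554) / 0.33
  epsilon_axial = 0.00138
Final answer: epsilon_axial = 0.00138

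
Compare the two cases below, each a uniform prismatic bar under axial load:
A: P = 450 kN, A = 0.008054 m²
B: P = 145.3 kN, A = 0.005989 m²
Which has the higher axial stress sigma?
Model: a uniform prismatic bar under axial load, so sigma = P / A (SI units).
  A: sigma = 450000 / 0.008054 = 5.587 × 10⁷ Pa = 55.87 MPa
  B: sigma = 145300 / 0.005989 = 2.426 × 10⁷ Pa = 24.26 MPa
55.87 MPa > 24.26 MPa, so A is larger.
Final answer: A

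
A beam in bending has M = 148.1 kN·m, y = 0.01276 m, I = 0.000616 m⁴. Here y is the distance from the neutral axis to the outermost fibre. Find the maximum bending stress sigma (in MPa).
Model: a beam in bending, so sigma = (M·y) / I.
Convert to SI units:
  M = 148.1 kN·m = 148100 N·m
Substitute:
  sigma = (148100 × 0.01276) / 0.000616
  sigma = 3.068 × 10⁶ Pa
Convert: sigma = 3.068 × 10⁶ Pa = 3.068 MPa
Final answer: sigma = 3.068 MPa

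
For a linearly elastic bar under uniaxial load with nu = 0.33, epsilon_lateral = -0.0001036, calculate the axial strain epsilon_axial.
Model: a linearly elastic bar under uniaxial load, so epsilon_lateral = -nu·epsilon_axial.
Solve for epsilon_axial: epsilon_axial = -epsilon_lateral / nu.
Substitute:
  epsilon_axial = -(-0.0001036) / 0.33
  epsilon_axial = 0.0003139
Final answer: epsilon_axial = 0.0003139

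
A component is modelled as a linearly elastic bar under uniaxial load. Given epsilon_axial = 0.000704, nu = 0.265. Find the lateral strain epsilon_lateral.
Model: a linearly elastic bar under uniaxial load, so epsilon_lateral = -nu·epsilon_axial.
Substitute:
  epsilon_lateral = -(0.265 × 0.000704)
  epsilon_lateral = -0.0001866
Final answer: epsilon_lateral = -0.0001866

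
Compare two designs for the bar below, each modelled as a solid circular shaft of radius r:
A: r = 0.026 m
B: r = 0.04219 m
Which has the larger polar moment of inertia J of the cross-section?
Model: a solid circular shaft of radius r, so J = (π·r^4) / 2 (SI units).
  A: J = (π × 0.026^4) / 2 = 7.178 × 10⁻⁷ m⁴
  B: J = (π × 0.04219^4) / 2 = 4.977 × 10⁻⁶ m⁴
4.977 × 10⁻⁶ m⁴ > 7.178 × 10⁻⁷ m⁴, so B is larger.
Final answer: B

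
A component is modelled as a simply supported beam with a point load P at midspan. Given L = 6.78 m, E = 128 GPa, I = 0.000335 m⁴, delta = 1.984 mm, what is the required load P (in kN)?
Model: a simply supported beam with a point load P at midspan, so delta = (P·L^3) / (48·E·I).
Solve for P: P = (48·delta·E·I) / L^3.
Convert to SI units:
  E = 128 GPa = 1.28 × 10¹¹ Pa
  delta = 1.984 mm = 0.001984 m
Substitute:
  P = (48 × 0.001984 × (1.28 × 10¹¹) × 0.000335) / 6.78^3
  P = 13100 N
Convert: P = 13100 N = 13.1 kN
Final answer: P = 13.1 kN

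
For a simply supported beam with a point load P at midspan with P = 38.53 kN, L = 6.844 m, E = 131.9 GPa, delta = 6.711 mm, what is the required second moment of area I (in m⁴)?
Model: a simply supported beam with a point load P at midspan, so delta = (P·L^3) / (48·E·I).
Solve for I: I = (P·L^3) / (48·delta·E).
Convert to SI units:
  P = 38.53 kN = 38530 N
  E = 131.9 GPa = 1.319 × 10¹¹ Pa
  delta = 6.711 mm = 0.006711 m
Substitute:
  I = (38530 × 6.844^3) / (48 × 0.006711 × (1.319 × 10¹¹))
  I = 0.0002907 m⁴
Final answer: I = 0.0002907 m⁴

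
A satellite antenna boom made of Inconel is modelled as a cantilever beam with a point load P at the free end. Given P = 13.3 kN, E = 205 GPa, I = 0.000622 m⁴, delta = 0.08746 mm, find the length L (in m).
Model: a cantilever beam with a point load P at the free end, so delta = (P·L^3) / (3·E·I).
Solve for L: L = ((3·delta·E·I) / P)^(1/3).
Convert to SI units:
  P = 13.3 kN = 13300 N
  E = 205 GPa = 2.05 × 10¹¹ Pa
  delta = 0.08746 mm = 8.746 × 10⁻⁵ m
Substitute:
  L = ((3 × (8.746 × 10⁻⁵) × (2.05 × 10¹¹) × 0.000622) / 13300)^(1/3)
  L = 1.36 m
Final answer: L = 1.36 m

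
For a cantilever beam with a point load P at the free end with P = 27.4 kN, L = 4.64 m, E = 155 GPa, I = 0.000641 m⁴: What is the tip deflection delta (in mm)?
Model: a cantilever beam with a point load P at the free end, so delta = (P·L^3) / (3·E·I).
Convert to SI units:
  P = 27.4 kN = 27400 N
  E = 155 GPa = 1.55 × 10¹¹ Pa
Substitute:
  delta = (27400 × 4.64^3) / (3 × (1.55 × 10¹¹) × 0.000641)
  delta = 0.009183 m
Convert: delta = 0.009183 m = 9.183 mm
Final answer: delta = 9.183 mm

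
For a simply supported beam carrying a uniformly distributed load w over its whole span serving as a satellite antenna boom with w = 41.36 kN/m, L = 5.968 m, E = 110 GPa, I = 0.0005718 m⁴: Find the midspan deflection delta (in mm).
Model: a simply supported beam carrying a uniformly distributed load w over its whole span, so delta = (5·w·L^4) / (384·E·I).
Convert to SI units:
  w = 41.36 kN/m = 41360 N/m
  E = 110 GPa = 1.1 × 10¹¹ Pa
Substitute:
  delta = (5 × 41360 × 5.968^4) / (384 × (1.1 × 10¹¹) × 0.0005718)
  delta = 0.01086 m
Convert: delta = 0.01086 m = 10.86 mm
Final answer: delta = 10.86 mm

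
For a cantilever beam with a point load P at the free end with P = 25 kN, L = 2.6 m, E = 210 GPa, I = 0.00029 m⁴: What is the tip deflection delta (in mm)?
Model: a cantilever beam with a point load P at the free end, so delta = (P·L^3) / (3·E·I).
Convert to SI units:
  P = 25 kN = 25000 N
  E = 210 GPa = 2.1 × 10¹¹ Pa
Substitute:
  delta = (25000 × 2.6^3) / (3 × (2.1 × 10¹¹) × 0.00029)
  delta = 0.002405 m
Convert: delta = 0.002405 m = 2.405 mm
Final answer: delta = 2.405 mm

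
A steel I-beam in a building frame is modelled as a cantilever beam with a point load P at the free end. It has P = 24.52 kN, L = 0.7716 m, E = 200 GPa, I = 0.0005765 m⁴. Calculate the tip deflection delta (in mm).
Model: a cantilever beam with a point load P at the free end, so delta = (P·L^3) / (3·E·I).
Convert to SI units:
  P = 24.52 kN = 24520 N
  E = 200 GPa = 2 × 10¹¹ Pa
Substitute:
  delta = (24520 × 0.7716^3) / (3 × (2 × 10¹¹) × 0.0005765)
  delta = 3.256 × 10⁻⁵ m
Convert: delta = 3.256 × 10⁻⁵ m = 0.03256 mm
Final answer: delta = 0.03256 mm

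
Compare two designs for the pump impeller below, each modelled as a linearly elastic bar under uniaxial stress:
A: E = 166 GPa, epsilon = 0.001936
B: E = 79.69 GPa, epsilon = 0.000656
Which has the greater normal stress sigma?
Model: a linearly elastic bar under uniaxial stress, so sigma = E·epsilon (SI units).
  A: sigma = (1.66 × 10¹¹) × 0.001936 = 3.214 × 10⁸ Pa = 321.4 MPa
  B: sigma = (7.969 × 10¹⁰) × 0.000656 = 5.228 × 10⁷ Pa = 52.28 MPa
321.4 MPa > 52.28 MPa, so A is larger.
Final answer: A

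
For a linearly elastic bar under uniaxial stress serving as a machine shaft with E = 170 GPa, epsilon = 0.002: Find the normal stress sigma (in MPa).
Model: a linearly elastic bar under uniaxial stress, so sigma = E·epsilon.
Convert to SI units:
  E = 170 GPa = 1.7 × 10¹¹ Pa
Substitute:
  sigma = (1.7 × 10¹¹) × 0.002
  sigma = 3.4 × 10⁸ Pa
Convert: sigma = 3.4 × 10⁸ Pa = 340 MPa
Final answer: sigma = 340 MPa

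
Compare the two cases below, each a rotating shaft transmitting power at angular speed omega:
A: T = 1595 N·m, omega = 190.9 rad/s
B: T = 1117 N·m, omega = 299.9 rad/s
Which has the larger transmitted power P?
Model: a rotating shaft transmitting power at angular speed omega, so P = T·omega (SI units).
  A: P = 1595 × 190.9 = 304500 W = 304.5 kW
  B: P = 1117 × 299.9 = 335000 W = 335 kW
335 kW > 304.5 kW, so B is larger.
Final answer: B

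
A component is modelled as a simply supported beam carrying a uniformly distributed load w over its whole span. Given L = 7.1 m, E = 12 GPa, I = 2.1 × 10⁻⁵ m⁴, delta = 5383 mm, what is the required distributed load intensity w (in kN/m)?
Model: a simply supported beam carrying a uniformly distributed load w over its whole span, so delta = (5·w·L^4) / (384·E·I).
Solve for w: w = (384·delta·E·I) / (5·L^4).
Convert to SI units:
  E = 12 GPa = 1.2 × 10¹⁰ Pa
  delta = 5383 mm = 5.383 m
Substitute:
  w = (384 × 5.383 × (1.2 × 10¹⁰) × (2.1 × 10⁻⁵)) / (5 × 7.1^4)
  w = 41000 N/m
Convert: w = 41000 N/m = 41 kN/m
Final answer: w = 41 kN/m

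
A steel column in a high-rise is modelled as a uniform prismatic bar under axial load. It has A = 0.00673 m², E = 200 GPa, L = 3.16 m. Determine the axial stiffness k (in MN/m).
Model: a uniform prismatic bar under axial load, so k = (A·E) / L.
Convert to SI units:
  E = 200 GPa = 2 × 10¹¹ Pa
Substitute:
  k = (0.00673 × (2 × 10¹¹)) / 3.16
  k = 4.259 × 10⁸ N/m
Convert: k = 4.259 × 10⁸ N/m = 425.9 MN/m
Final answer: k = 425.9 MN/m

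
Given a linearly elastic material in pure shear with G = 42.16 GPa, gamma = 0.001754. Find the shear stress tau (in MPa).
Model: a linearly elastic material in pure shear, so tau = G·gamma.
Convert to SI units:
  G = 42.16 GPa = 4.216 × 10¹⁰ Pa
Substitute:
  tau = (4.216 × 10¹⁰) × 0.001754
  tau = 7.395 × 10⁷ Pa
Convert: tau = 7.395 × 10⁷ Pa = 73.95 MPa
Final answer: tau = 73.95 MPa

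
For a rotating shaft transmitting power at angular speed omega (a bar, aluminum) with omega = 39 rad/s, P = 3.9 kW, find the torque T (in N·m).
Model: a rotating shaft transmitting power at angular speed omega, so P = T·omega.
Solve for T: T = P / omega.
Convert to SI units:
  P = 3.9 kW = 3900 W
Substitute:
  T = 3900 / 39
  T = 100 N·m
Final answer: T = 100 N·m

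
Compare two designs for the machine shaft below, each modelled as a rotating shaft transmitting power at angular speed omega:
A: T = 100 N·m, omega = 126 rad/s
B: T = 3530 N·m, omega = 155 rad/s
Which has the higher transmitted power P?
Model: a rotating shaft transmitting power at angular speed omega, so P = T·omega (SI units).
  A: P = 100 × 126 = 12600 W = 12.6 kW
  B: P = 3530 × 155 = 547200 W = 547.2 kW
547.2 kW > 12.6 kW, so B is larger.
Final answer: B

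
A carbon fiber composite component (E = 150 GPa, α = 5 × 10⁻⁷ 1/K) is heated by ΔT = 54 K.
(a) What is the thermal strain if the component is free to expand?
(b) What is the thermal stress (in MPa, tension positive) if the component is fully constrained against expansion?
(a) Free thermal strain ε_th = α·ΔT = (5 × 10⁻⁷) × 54 = 2.7 × 10⁻⁵
(b) Fully constrained, the expansion is suppressed, so σ = -E·α·ΔT. Convert E = 150 GPa = 1.5 × 10¹¹ Pa.
  σ = -(1.5 × 10¹¹) × (5 × 10⁻⁷) × 54 = -4.05 × 10⁶ Pa = -4.05 MPa (compressive)
Final answer: (a) ε_th = 2.7 × 10⁻⁵, (b) σ = -4.05 MPa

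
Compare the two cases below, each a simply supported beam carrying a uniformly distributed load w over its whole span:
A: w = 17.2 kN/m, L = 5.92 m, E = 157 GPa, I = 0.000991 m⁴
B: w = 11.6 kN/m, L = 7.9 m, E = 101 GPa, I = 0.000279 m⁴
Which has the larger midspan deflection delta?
Model: a simply supported beam carrying a uniformly distributed load w over its whole span, so delta = (5·w·L^4) / (384·E·I) (SI units).
  A: delta = (5 × 17200 × 5.92^4) / (384 × (1.57 × 10¹¹) × 0.000991) = 0.001768 m = 1.768 mm
  B: delta = (5 × 11600 × 7.9^4) / (384 × (1.01 × 10¹¹) × 0.000279) = 0.02088 m = 20.88 mm
20.88 mm > 1.768 mm, so B is larger.
Final answer: B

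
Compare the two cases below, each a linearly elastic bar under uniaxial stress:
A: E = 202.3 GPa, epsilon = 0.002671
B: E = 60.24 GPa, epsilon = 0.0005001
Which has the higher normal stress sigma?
Model: a linearly elastic bar under uniaxial stress, so sigma = E·epsilon (SI units).
  A: sigma = (2.023 × 10¹¹) × 0.002671 = 5.403 × 10⁸ Pa = 540.3 MPa
  B: sigma = (6.024 × 10¹⁰) × 0.0005001 = 3.013 × 10⁷ Pa = 30.13 MPa
540.3 MPa > 30.13 MPa, so A is larger.
Final answer: A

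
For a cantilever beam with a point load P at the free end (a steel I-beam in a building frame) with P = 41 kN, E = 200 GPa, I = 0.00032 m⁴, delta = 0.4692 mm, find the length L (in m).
Model: a cantilever beam with a point load P at the free end, so delta = (P·L^3) / (3·E·I).
Solve for L: L = ((3·delta·E·I) / P)^(1/3).
Convert to SI units:
  P = 41 kN = 41000 N
  E = 200 GPa = 2 × 10¹¹ Pa
  delta = 0.4692 mm = 0.0004692 m
Substitute:
  L = ((3 × 0.0004692 × (2 × 10¹¹) × 0.00032) / 41000)^(1/3)
  L = 1.3 m
Final answer: L = 1.3 m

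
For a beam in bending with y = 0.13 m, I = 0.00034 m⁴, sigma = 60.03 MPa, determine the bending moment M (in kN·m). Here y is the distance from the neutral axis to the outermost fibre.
Model: a beam in bending, so sigma = (M·y) / I.
Solve for M: M = (sigma·I) / y.
Convert to SI units:
  sigma = 60.03 MPa = 6.003 × 10⁷ Pa
Substitute:
  M = ((6.003 × 10⁷) × 0.00034) / 0.13
  M = 157000 N·m
Convert: M = 157000 N·m = 157 kN·m
Final answer: M = 157 kN·m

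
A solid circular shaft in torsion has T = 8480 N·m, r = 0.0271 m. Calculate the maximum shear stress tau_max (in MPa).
Model: a solid circular shaft in torsion, so tau_max = (2·T) / (π·r^3).
Substitute:
  tau_max = (2 × 8480) / (π × 0.0271^3)
  tau_max = 2.712 × 10⁸ Pa
Convert: tau_max = 2.712 × 10⁸ Pa = 271.2 MPa
Final answer: tau_max = 271.2 MPa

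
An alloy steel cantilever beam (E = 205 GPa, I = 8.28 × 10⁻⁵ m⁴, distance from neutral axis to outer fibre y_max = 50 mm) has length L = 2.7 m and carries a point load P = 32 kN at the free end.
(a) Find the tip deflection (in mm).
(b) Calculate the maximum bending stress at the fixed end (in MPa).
(a) Tip deflection of a cantilever with an end point load: δ = P·L^3 / (3·E·I). Convert P = 32 kN = 32000 N, E = 205 GPa = 2.05 × 10¹¹ Pa.
  δ = (32000 × 2.7^3) / (3 × (2.05 × 10¹¹) × (8.28 × 10⁻⁵)) = 0.01237 m = 12.37 mm
(b) Maximum bending moment at the fixed end: M = P·L = 32000 × 2.7 = 86400 N·m. Convert y_max = 50 mm = 0.05 m.
  σ = M·y_max / I = (86400 × 0.05) / (8.28 × 10⁻⁵) = 5.217 × 10⁷ Pa = 52.17 MPa
Final answer: (a) δ = 12.37 mm, (b) σ = 52.17 MPa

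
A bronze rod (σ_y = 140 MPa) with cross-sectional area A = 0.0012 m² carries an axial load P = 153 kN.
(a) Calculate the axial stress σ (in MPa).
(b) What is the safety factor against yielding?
(a) Axial stress σ = P/A. Convert P = 153 kN = 153000 N.
  σ = 153000 / 0.0012 = 1.275 × 10⁸ Pa = 127.5 MPa
(b) Safety factor SF = σ_y/σ = 140 / 127.5 = 1.098
Final answer: (a) σ = 127.5 MPa, (b) SF = 1.098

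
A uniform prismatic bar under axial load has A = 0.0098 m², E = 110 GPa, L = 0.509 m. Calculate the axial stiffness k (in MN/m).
Model: a uniform prismatic bar under axial load, so k = (A·E) / L.
Convert to SI units:
  E = 110 GPa = 1.1 × 10¹¹ Pa
Substitute:
  k = (0.0098 × (1.1 × 10¹¹)) / 0.509
  k = 2.118 × 10⁹ N/m
Convert: k = 2.118 × 10⁹ N/m = 2118 MN/m
Final answer: k = 2118 MN/m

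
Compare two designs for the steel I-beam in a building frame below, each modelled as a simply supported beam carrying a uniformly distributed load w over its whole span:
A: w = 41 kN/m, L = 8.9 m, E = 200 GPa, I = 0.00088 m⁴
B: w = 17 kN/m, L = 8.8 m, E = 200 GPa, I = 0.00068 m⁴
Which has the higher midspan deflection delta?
Model: a simply supported beam carrying a uniformly distributed load w over its whole span, so delta = (5·w·L^4) / (384·E·I) (SI units).
  A: delta = (5 × 41000 × 8.9^4) / (384 × (2 × 10¹¹) × 0.00088) = 0.01903 m = 19.03 mm
  B: delta = (5 × 17000 × 8.8^4) / (384 × (2 × 10¹¹) × 0.00068) = 0.009761 m = 9.761 mm
19.03 mm > 9.761 mm, so A is larger.
Final answer: A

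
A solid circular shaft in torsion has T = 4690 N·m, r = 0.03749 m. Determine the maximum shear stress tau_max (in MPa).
Model: a solid circular shaft in torsion, so tau_max = (2·T) / (π·r^3).
Substitute:
  tau_max = (2 × 4690) / (π × 0.03749^3)
  tau_max = 5.666 × 10⁷ Pa
Convert: tau_max = 5.666 × 10⁷ Pa = 56.66 MPa
Final answer: tau_max = 56.66 MPa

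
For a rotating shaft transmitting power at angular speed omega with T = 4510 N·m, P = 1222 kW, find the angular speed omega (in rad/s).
Model: a rotating shaft transmitting power at angular speed omega, so P = T·omega.
Solve for omega: omega = P / T.
Convert to SI units:
  P = 1222 kW = 1.222 × 10⁶ W
Substitute:
  omega = (1.222 × 10⁶) / 4510
  omega = 271 rad/s
Final answer: omega = 271 rad/s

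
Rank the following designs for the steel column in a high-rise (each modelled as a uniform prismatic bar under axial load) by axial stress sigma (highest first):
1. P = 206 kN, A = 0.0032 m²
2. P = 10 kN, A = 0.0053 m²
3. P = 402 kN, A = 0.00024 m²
Model: a uniform prismatic bar under axial load, so sigma = P / A (SI units).
  Case 1: sigma = 206000 / 0.0032 = 6.438 × 10⁷ Pa = 64.38 MPa
  Case 2: sigma = 10000 / 0.0053 = 1.887 × 10⁶ Pa = 1.887 MPa
  Case 3: sigma = 402000 / 0.00024 = 1.675 × 10⁹ Pa = 1675 MPa
Ordering: 1675 MPa (case 3) > 64.38 MPa (case 1) > 1.887 MPa (case 2)
Final answer: 3, 1, 2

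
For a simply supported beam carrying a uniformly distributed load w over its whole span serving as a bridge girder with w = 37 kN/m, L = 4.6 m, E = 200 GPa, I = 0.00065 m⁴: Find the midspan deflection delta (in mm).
Model: a simply supported beam carrying a uniformly distributed load w over its whole span, so delta = (5·w·L^4) / (384·E·I).
Convert to SI units:
  w = 37 kN/m = 37000 N/m
  E = 200 GPa = 2 × 10¹¹ Pa
Substitute:
  delta = (5 × 37000 × 4.6^4) / (384 × (2 × 10¹¹) × 0.00065)
  delta = 0.001659 m
Convert: delta = 0.001659 m = 1.659 mm
Final answer: delta = 1.659 mm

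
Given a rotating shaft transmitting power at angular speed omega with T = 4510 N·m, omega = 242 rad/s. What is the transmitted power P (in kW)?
Model: a rotating shaft transmitting power at angular speed omega, so P = T·omega.
Substitute:
  P = 4510 × 242
  P = 1.091 × 10⁶ W
Convert: P = 1.091 × 10⁶ W = 1091 kW
Final answer: P = 1091 kW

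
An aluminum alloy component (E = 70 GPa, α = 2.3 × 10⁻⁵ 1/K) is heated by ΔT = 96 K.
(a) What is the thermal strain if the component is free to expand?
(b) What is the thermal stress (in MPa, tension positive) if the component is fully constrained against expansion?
(a) Free thermal strain ε_th = α·ΔT = (2.3 × 10⁻⁵) × 96 = 0.002208
(b) Fully constrained, the expansion is suppressed, so σ = -E·α·ΔT. Convert E = 70 GPa = 7 × 10¹⁰ Pa.
  σ = -(7 × 10¹⁰) × (2.3 × 10⁻⁵) × 96 = -1.546 × 10⁸ Pa = -154.6 MPa (compressive)
Final answer: (a) ε_th = 0.002208, (b) σ = -154.6 MPa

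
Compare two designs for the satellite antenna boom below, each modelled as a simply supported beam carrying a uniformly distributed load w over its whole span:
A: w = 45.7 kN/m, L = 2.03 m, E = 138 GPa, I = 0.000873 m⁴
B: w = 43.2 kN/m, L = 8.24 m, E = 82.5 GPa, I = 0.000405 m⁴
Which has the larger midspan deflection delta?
Model: a simply supported beam carrying a uniformly distributed load w over its whole span, so delta = (5·w·L^4) / (384·E·I) (SI units).
  A: delta = (5 × 45700 × 2.03^4) / (384 × (1.38 × 10¹¹) × 0.000873) = 8.388 × 10⁻⁵ m = 0.08388 mm
  B: delta = (5 × 43200 × 8.24^4) / (384 × (8.25 × 10¹⁰) × 0.000405) = 0.07761 m = 77.61 mm
77.61 mm > 0.08388 mm, so B is larger.
Final answer: B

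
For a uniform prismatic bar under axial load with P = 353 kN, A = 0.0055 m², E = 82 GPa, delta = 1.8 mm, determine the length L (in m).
Model: a uniform prismatic bar under axial load, so delta = (P·L) / (A·E).
Solve for L: L = (delta·A·E) / P.
Convert to SI units:
  P = 353 kN = 353000 N
  E = 82 GPa = 8.2 × 10¹⁰ Pa
  delta = 1.8 mm = 0.0018 m
Substitute:
  L = (0.0018 × 0.0055 × (8.2 × 10¹⁰)) / 353000
  L = 2.3 m
Final answer: L = 2.3 m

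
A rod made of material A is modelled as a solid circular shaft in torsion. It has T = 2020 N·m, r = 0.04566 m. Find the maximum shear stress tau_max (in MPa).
Model: a solid circular shaft in torsion, so tau_max = (2·T) / (π·r^3).
Substitute:
  tau_max = (2 × 2020) / (π × 0.04566^3)
  tau_max = 1.351 × 10⁷ Pa
Convert: tau_max = 1.351 × 10⁷ Pa = 13.51 MPa
Final answer: tau_max = 13.51 MPa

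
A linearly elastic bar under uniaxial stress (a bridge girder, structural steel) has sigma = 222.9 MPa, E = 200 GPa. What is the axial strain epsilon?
Model: a linearly elastic bar under uniaxial stress, so epsilon = sigma / E.
Convert to SI units:
  sigma = 222.9 MPa = 2.229 × 10⁸ Pa
  E = 200 GPa = 2 × 10¹¹ Pa
Substitute:
  epsilon = (2.229 × 10⁸) / (2 × 10¹¹)
  epsilon = 0.001115
Final answer: epsilon = 0.001115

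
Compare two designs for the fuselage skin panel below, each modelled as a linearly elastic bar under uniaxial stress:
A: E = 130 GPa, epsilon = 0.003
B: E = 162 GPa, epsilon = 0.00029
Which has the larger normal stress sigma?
Model: a linearly elastic bar under uniaxial stress, so sigma = E·epsilon (SI units).
  A: sigma = (1.3 × 10¹¹) × 0.003 = 3.9 × 10⁸ Pa = 390 MPa
  B: sigma = (1.62 × 10¹¹) × 0.00029 = 4.698 × 10⁷ Pa = 46.98 MPa
390 MPa > 46.98 MPa, so A is larger.
Final answer: A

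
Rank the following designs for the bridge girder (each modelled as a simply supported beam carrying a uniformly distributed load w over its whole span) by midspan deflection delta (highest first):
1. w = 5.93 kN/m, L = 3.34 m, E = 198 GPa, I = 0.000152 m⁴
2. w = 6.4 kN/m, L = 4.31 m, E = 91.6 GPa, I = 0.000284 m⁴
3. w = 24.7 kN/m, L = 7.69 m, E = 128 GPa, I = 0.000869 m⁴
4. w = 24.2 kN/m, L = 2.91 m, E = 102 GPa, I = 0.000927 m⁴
Model: a simply supported beam carrying a uniformly distributed load w over its whole span, so delta = (5·w·L^4) / (384·E·I) (SI units).
  Case 1: delta = (5 × 5930 × 3.34^4) / (384 × (1.98 × 10¹¹) × 0.000152) = 0.0003193 m = 0.3193 mm
  Case 2: delta = (5 × 6400 × 4.31^4) / (384 × (9.16 × 10¹⁰) × 0.000284) = 0.001105 m = 1.105 mm
  Case 3: delta = (5 × 24700 × 7.69^4) / (384 × (1.28 × 10¹¹) × 0.000869) = 0.01011 m = 10.11 mm
  Case 4: delta = (5 × 24200 × 2.91^4) / (384 × (1.02 × 10¹¹) × 0.000927) = 0.000239 m = 0.239 mm
Ordering: 10.11 mm (case 3) > 1.105 mm (case 2) > 0.3193 mm (case 1) > 0.239 mm (case 4)
Final answer: 3, 2, 1, 4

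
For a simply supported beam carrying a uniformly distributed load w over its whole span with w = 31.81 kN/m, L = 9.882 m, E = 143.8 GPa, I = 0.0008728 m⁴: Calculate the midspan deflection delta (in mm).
Model: a simply supported beam carrying a uniformly distributed load w over its whole span, so delta = (5·w·L^4) / (384·E·I).
Convert to SI units:
  w = 31.81 kN/m = 31810 N/m
  E = 143.8 GPa = 1.438 × 10¹¹ Pa
Substitute:
  delta = (5 × 31810 × 9.882^4) / (384 × (1.438 × 10¹¹) × 0.0008728)
  delta = 0.03147 m
Convert: delta = 0.03147 m = 31.47 mm
Final answer: delta = 31.47 mm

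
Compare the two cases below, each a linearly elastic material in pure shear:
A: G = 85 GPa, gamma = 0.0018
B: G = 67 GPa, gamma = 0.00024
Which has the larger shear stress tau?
Model: a linearly elastic material in pure shear, so tau = G·gamma (SI units).
  A: tau = (8.5 × 10¹⁰) × 0.0018 = 1.53 × 10⁸ Pa = 153 MPa
  B: tau = (6.7 × 10¹⁰) × 0.00024 = 1.608 × 10⁷ Pa = 16.08 MPa
153 MPa > 16.08 MPa, so A is larger.
Final answer: A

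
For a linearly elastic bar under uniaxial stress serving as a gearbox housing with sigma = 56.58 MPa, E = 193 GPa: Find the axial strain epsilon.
Model: a linearly elastic bar under uniaxial stress, so epsilon = sigma / E.
Convert to SI units:
  sigma = 56.58 MPa = 5.658 × 10⁷ Pa
  E = 193 GPa = 1.93 × 10¹¹ Pa
Substitute:
  epsilon = (5.658 × 10⁷) / (1.93 × 10¹¹)
  epsilon = 0.0002932
Final answer: epsilon = 0.0002932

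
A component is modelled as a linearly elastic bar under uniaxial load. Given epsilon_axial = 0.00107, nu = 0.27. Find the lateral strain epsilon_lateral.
Model: a linearly elastic bar under uniaxial load, so epsilon_lateral = -nu·epsilon_axial.
Substitute:
  epsilon_lateral = -(0.27 × 0.00107)
  epsilon_lateral = -0.0002889
Final answer: epsilon_lateral = -0.0002889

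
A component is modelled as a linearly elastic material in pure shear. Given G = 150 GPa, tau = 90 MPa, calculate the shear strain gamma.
Model: a linearly elastic material in pure shear, so tau = G·gamma.
Solve for gamma: gamma = tau / G.
Convert to SI units:
  G = 150 GPa = 1.5 × 10¹¹ Pa
  tau = 90 MPa = 9 × 10⁷ Pa
Substitute:
  gamma = (9 × 10⁷) / (1.5 × 10¹¹)
  gamma = 0.0006
Final answer: gamma = 0.0006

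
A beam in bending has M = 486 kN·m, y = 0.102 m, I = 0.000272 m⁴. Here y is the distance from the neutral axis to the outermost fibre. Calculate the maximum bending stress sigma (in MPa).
Model: a beam in bending, so sigma = (M·y) / I.
Convert to SI units:
  M = 486 kN·m = 486000 N·m
Substitute:
  sigma = (486000 × 0.102) / 0.000272
  sigma = 1.822 × 10⁸ Pa
Convert: sigma = 1.822 × 10⁸ Pa = 182.2 MPa
Final answer: sigma = 182.2 MPa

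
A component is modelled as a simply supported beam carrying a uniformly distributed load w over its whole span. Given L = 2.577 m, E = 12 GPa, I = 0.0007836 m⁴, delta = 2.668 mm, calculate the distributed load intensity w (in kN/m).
Model: a simply supported beam carrying a uniformly distributed load w over its whole span, so delta = (5·w·L^4) / (384·E·I).
Solve for w: w = (384·delta·E·I) / (5·L^4).
Convert to SI units:
  E = 12 GPa = 1.2 × 10¹⁰ Pa
  delta = 2.668 mm = 0.002668 m
Substitute:
  w = (384 × 0.002668 × (1.2 × 10¹⁰) × 0.0007836) / (5 × 2.577^4)
  w = 43690 N/m
Convert: w = 43690 N/m = 43.69 kN/m
Final answer: w = 43.69 kN/m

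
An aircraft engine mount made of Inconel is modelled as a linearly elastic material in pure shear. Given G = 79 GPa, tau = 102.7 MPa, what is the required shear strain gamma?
Model: a linearly elastic material in pure shear, so tau = G·gamma.
Solve for gamma: gamma = tau / G.
Convert to SI units:
  G = 79 GPa = 7.9 × 10¹⁰ Pa
  tau = 102.7 MPa = 1.027 × 10⁸ Pa
Substitute:
  gamma = (1.027 × 10⁸) / (7.9 × 10¹⁰)
  gamma = 0.0013
Final answer: gamma = 0.0013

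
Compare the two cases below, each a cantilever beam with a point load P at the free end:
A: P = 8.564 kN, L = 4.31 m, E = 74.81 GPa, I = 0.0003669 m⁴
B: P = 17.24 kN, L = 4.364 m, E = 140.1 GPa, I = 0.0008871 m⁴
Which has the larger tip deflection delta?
Model: a cantilever beam with a point load P at the free end, so delta = (P·L^3) / (3·E·I) (SI units).
  A: delta = (8564 × 4.31^3) / (3 × (7.481 × 10¹⁰) × 0.0003669) = 0.008327 m = 8.327 mm
  B: delta = (17240 × 4.364^3) / (3 × (1.401 × 10¹¹) × 0.0008871) = 0.003843 m = 3.843 mm
8.327 mm > 3.843 mm, so A is larger.
Final answer: A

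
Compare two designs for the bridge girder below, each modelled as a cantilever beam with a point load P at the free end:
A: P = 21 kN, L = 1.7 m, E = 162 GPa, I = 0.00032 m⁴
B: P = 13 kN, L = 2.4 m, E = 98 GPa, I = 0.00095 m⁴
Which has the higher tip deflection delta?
Model: a cantilever beam with a point load P at the free end, so delta = (P·L^3) / (3·E·I) (SI units).
  A: delta = (21000 × 1.7^3) / (3 × (1.62 × 10¹¹) × 0.00032) = 0.0006634 m = 0.6634 mm
  B: delta = (13000 × 2.4^3) / (3 × (9.8 × 10¹⁰) × 0.00095) = 0.0006434 m = 0.6434 mm
0.6634 mm > 0.6434 mm, so A is larger.
Final answer: A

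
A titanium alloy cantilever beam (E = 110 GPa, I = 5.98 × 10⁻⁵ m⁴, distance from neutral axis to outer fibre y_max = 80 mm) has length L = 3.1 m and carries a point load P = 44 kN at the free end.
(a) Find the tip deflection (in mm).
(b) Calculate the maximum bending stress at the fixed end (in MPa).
(a) Tip deflection of a cantilever with an end point load: δ = P·L^3 / (3·E·I). Convert P = 44 kN = 44000 N, E = 110 GPa = 1.1 × 10¹¹ Pa.
  δ = (44000 × 3.1^3) / (3 × (1.1 × 10¹¹) × (5.98 × 10⁻⁵)) = 0.06642 m = 66.42 mm
(b) Maximum bending moment at the fixed end: M = P·L = 44000 × 3.1 = 136400 N·m. Convert y_max = 80 mm = 0.08 m.
  σ = M·y_max / I = (136400 × 0.08) / (5.98 × 10⁻⁵) = 1.825 × 10⁸ Pa = 182.5 MPa
Final answer: (a) δ = 66.42 mm, (b) σ = 182.5 MPa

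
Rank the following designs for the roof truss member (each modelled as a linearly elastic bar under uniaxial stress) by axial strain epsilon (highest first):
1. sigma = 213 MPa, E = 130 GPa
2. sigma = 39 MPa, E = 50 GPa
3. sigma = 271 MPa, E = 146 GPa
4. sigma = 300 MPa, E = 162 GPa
Model: a linearly elastic bar under uniaxial stress, so epsilon = sigma / E (SI units).
  Case 1: epsilon = (2.13 × 10⁸) / (1.3 × 10¹¹) = 0.001638
  Case 2: epsilon = (3.9 × 10⁷) / (5 × 10¹⁰) = 0.00078
  Case 3: epsilon = (2.71 × 10⁸) / (1.46 × 10¹¹) = 0.001856
  Case 4: epsilon = (3 × 10⁸) / (1.62 × 10¹¹) = 0.001852
Ordering: 0.001856 (case 3) > 0.001852 (case 4) > 0.001638 (case 1) > 0.00078 (case 2)
Final answer: 3, 4, 1, 2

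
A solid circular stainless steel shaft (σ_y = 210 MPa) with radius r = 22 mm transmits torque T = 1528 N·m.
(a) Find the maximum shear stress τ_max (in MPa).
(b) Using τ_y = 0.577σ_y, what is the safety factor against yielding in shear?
(a) For a solid circular shaft, τ_max = T·r/J with J = π·r^4/2, i.e. τ_max = 2·T / (π·r^3). Convert r = 22 mm = 0.022 m.
  τ_max = (2 × 1528) / (π × 0.022^3) = 9.136 × 10⁷ Pa = 91.36 MPa
(b) τ_y = 0.577 × 210 = 121.17 MPa
  SF = τ_y/τ_max = 121.17 / 91.36 = 1.326
Final answer: (a) τ_max = 91.36 MPa, (b) SF = 1.326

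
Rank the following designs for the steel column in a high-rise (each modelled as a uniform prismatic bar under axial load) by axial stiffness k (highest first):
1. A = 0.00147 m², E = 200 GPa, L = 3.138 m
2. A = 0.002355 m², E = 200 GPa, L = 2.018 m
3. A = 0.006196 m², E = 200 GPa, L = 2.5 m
Model: a uniform prismatic bar under axial load, so k = (A·E) / L (SI units).
  Case 1: k = (0.00147 × (2 × 10¹¹)) / 3.138 = 9.369 × 10⁷ N/m = 93.69 MN/m
  Case 2: k = (0.002355 × (2 × 10¹¹)) / 2.018 = 2.334 × 10⁸ N/m = 233.4 MN/m
  Case 3: k = (0.006196 × (2 × 10¹¹)) / 2.5 = 4.957 × 10⁸ N/m = 495.7 MN/m
Ordering: 495.7 MN/m (case 3) > 233.4 MN/m (case 2) > 93.69 MN/m (case 1)
Final answer: 3, 2, 1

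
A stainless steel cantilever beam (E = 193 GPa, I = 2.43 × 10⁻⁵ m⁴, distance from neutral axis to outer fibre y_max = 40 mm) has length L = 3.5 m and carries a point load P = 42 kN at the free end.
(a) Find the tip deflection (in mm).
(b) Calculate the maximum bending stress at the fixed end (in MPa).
(a) Tip deflection of a cantilever with an end point load: δ = P·L^3 / (3·E·I). Convert P = 42 kN = 42000 N, E = 193 GPa = 1.93 × 10¹¹ Pa.
  δ = (42000 × 3.5^3) / (3 × (1.93 × 10¹¹) × (2.43 × 10⁻⁵)) = 0.128 m = 128 mm
(b) Maximum bending moment at the fixed end: M = P·L = 42000 × 3.5 = 147000 N·m. Convert y_max = 40 mm = 0.04 m.
  σ = M·y_max / I = (147000 × 0.04) / (2.43 × 10⁻⁵) = 2.42 × 10⁸ Pa = 242 MPa
Final answer: (a) δ = 128 mm, (b) σ = 242 MPa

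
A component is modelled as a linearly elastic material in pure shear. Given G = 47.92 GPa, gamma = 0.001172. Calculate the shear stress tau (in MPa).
Model: a linearly elastic material in pure shear, so tau = G·gamma.
Convert to SI units:
  G = 47.92 GPa = 4.792 × 10¹⁰ Pa
Substitute:
  tau = (4.792 × 10¹⁰) × 0.001172
  tau = 5.616 × 10⁷ Pa
Convert: tau = 5.616 × 10⁷ Pa = 56.16 MPa
Final answer: tau = 56.16 MPa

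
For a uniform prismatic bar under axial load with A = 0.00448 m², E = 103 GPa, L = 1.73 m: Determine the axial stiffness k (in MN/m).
Model: a uniform prismatic bar under axial load, so k = (A·E) / L.
Convert to SI units:
  E = 103 GPa = 1.03 × 10¹¹ Pa
Substitute:
  k = (0.00448 × (1.03 × 10¹¹)) / 1.73
  k = 2.667 × 10⁸ N/m
Convert: k = 2.667 × 10⁸ N/m = 266.7 MN/m
Final answer: k = 266.7 MN/m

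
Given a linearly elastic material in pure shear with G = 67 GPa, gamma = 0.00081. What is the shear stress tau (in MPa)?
Model: a linearly elastic material in pure shear, so tau = G·gamma.
Convert to SI units:
  G = 67 GPa = 6.7 × 10¹⁰ Pa
Substitute:
  tau = (6.7 × 10¹⁰) × 0.00081
  tau = 5.427 × 10⁷ Pa
Convert: tau = 5.427 × 10⁷ Pa = 54.27 MPa
Final answer: tau = 54.27 MPa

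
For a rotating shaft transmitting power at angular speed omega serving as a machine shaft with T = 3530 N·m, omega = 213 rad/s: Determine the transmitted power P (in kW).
Model: a rotating shaft transmitting power at angular speed omega, so P = T·omega.
Substitute:
  P = 3530 × 213
  P = 751900 W
Convert: P = 751900 W = 751.9 kW
Final answer: P = 751.9 kW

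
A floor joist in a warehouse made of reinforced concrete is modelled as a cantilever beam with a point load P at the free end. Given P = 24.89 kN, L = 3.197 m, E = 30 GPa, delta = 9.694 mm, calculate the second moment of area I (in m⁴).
Model: a cantilever beam with a point load P at the free end, so delta = (P·L^3) / (3·E·I).
Solve for I: I = (P·L^3) / (3·delta·E).
Convert to SI units:
  P = 24.89 kN = 24890 N
  E = 30 GPa = 3 × 10¹⁰ Pa
  delta = 9.694 mm = 0.009694 m
Substitute:
  I = (24890 × 3.197^3) / (3 × 0.009694 × (3 × 10¹⁰))
  I = 0.0009322 m⁴
Final answer: I = 0.0009322 m⁴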